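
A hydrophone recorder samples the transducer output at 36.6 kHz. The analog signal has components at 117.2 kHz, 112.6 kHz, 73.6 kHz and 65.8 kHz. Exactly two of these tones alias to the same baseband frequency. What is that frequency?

fs/2 = 18.3 kHz.
117.2 kHz mod fs = 7.4 kHz.
7.4 kHz ≤ fs/2 = 18.3 kHz, appears at 7.4 kHz.
112.6 kHz mod fs = 2.8 kHz.
2.8 kHz ≤ fs/2 = 18.3 kHz, appears at 2.8 kHz.
73.6 kHz mod fs = 0.4 kHz.
0.4 kHz ≤ fs/2 = 18.3 kHz, appears at 0.4 kHz.
65.8 kHz mod fs = 29.2 kHz.
29.2 kHz > fs/2 = 18.3 kHz, folds to fs − 29.2 kHz = 7.4 kHz.
65.8 kHz and 117.2 kHz both map to 7.4 kHz.

7.4 kHz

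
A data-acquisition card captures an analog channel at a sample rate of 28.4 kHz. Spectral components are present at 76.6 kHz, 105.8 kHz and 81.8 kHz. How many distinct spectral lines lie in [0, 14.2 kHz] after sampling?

3

fs/2 = 14.2 kHz.
76.6 kHz mod fs = 19.8 kHz.
19.8 kHz > fs/2 = 14.2 kHz, folds to fs − 19.8 kHz = 8.6 kHz.
105.8 kHz mod fs = 20.6 kHz.
20.6 kHz > fs/2 = 14.2 kHz, folds to fs − 20.6 kHz = 7.8 kHz.
81.8 kHz mod fs = 25 kHz.
25 kHz > fs/2 = 14.2 kHz, folds to fs − 25 kHz = 3.4 kHz.
Distinct values: {3.4 kHz, 7.8 kHz, 8.6 kHz} → 3.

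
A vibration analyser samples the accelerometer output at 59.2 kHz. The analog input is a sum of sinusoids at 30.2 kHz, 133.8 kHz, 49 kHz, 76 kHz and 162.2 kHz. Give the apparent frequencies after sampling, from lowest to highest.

fs/2 = 29.6 kHz.
30.2 kHz > fs/2 = 29.6 kHz, folds to fs − 30.2 kHz = 29 kHz.
133.8 kHz mod fs = 15.4 kHz.
15.4 kHz ≤ fs/2 = 29.6 kHz, appears at 15.4 kHz.
49 kHz > fs/2 = 29.6 kHz, folds to fs − 49 kHz = 10.2 kHz.
76 kHz mod fs = 16.8 kHz.
16.8 kHz ≤ fs/2 = 29.6 kHz, appears at 16.8 kHz.
162.2 kHz mod fs = 43.8 kHz.
43.8 kHz > fs/2 = 29.6 kHz, folds to fs − 43.8 kHz = 15.4 kHz.
Distinct values: {10.2 kHz, 15.4 kHz, 16.8 kHz, 29 kHz}.

10.2 kHz, 15.4 kHz, 16.8 kHz, 29 kHz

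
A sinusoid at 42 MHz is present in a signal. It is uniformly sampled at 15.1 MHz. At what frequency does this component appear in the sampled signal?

3.3 MHz

42 MHz mod fs = 11.8 MHz.
11.8 MHz > fs/2 = 7.55 MHz, folds to fs − 11.8 MHz = 3.3 MHz.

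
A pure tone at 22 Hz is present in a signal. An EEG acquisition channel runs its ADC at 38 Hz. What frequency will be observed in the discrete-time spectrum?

16 Hz

22 Hz > fs/2 = 19 Hz, folds to fs − 22 Hz = 16 Hz.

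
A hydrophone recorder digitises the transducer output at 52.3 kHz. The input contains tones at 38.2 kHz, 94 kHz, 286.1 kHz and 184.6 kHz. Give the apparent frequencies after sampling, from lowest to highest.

10.6 kHz, 14.1 kHz, 24.6 kHz

fs/2 = 26.15 kHz.
38.2 kHz > fs/2 = 26.15 kHz, folds to fs − 38.2 kHz = 14.1 kHz.
94 kHz mod fs = 41.7 kHz.
41.7 kHz > fs/2 = 26.15 kHz, folds to fs − 41.7 kHz = 10.6 kHz.
286.1 kHz mod fs = 24.6 kHz.
24.6 kHz ≤ fs/2 = 26.15 kHz, appears at 24.6 kHz.
184.6 kHz mod fs = 27.7 kHz.
27.7 kHz > fs/2 = 26.15 kHz, folds to fs − 27.7 kHz = 24.6 kHz.
Distinct values: {10.6 kHz, 14.1 kHz, 24.6 kHz}.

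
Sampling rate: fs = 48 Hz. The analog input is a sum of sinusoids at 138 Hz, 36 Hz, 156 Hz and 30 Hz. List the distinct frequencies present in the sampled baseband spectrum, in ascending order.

fs/2 = 24 Hz.
138 Hz mod fs = 42 Hz.
42 Hz > fs/2 = 24 Hz, folds to fs − 42 Hz = 6 Hz.
36 Hz > fs/2 = 24 Hz, folds to fs − 36 Hz = 12 Hz.
156 Hz mod fs = 12 Hz.
12 Hz ≤ fs/2 = 24 Hz, appears at 12 Hz.
30 Hz > fs/2 = 24 Hz, folds to fs − 30 Hz = 18 Hz.
Distinct values: {6 Hz, 12 Hz, 18 Hz}.

6 Hz, 12 Hz, 18 Hz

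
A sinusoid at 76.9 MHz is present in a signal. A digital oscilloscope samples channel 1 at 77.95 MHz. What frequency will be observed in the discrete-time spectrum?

1.05 MHz

76.9 MHz > fs/2 = 38.975 MHz, folds to fs − 76.9 MHz = 1.05 MHz.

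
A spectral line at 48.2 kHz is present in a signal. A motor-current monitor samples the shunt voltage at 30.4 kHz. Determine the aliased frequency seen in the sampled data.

48.2 kHz mod fs = 17.8 kHz.
17.8 kHz > fs/2 = 15.2 kHz, folds to fs − 17.8 kHz = 12.6 kHz.

12.6 kHz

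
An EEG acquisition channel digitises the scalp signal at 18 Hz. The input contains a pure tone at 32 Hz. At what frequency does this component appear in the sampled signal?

4 Hz

32 Hz mod fs = 14 Hz.
14 Hz > fs/2 = 9 Hz, folds to fs − 14 Hz = 4 Hz.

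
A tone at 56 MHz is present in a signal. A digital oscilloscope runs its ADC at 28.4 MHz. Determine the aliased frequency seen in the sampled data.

56 MHz mod fs = 27.6 MHz.
27.6 MHz > fs/2 = 14.2 MHz, folds to fs − 27.6 MHz = 0.8 MHz.

0.8 MHz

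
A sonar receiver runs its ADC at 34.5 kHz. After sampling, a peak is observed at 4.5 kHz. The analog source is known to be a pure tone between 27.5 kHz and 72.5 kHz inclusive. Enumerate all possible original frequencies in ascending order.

30 kHz, 39 kHz, 64.5 kHz

Frequencies that alias to 4.5 kHz are k·fs ± 4.5 kHz for integer k ≥ 0.
k=0: 4.5 kHz.
k=1: 30 kHz, 39 kHz.
k=2: 64.5 kHz, 73.5 kHz.
k=3: 99 kHz, 108 kHz.
Within [27.5 kHz, 72.5 kHz]: 30 kHz, 39 kHz, 64.5 kHz.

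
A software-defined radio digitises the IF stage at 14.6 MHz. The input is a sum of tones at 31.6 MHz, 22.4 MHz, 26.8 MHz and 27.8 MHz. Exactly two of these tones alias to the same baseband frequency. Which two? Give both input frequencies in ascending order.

26.8 MHz, 31.6 MHz

fs/2 = 7.3 MHz.
31.6 MHz mod fs = 2.4 MHz.
2.4 MHz ≤ fs/2 = 7.3 MHz, appears at 2.4 MHz.
22.4 MHz mod fs = 7.8 MHz.
7.8 MHz > fs/2 = 7.3 MHz, folds to fs − 7.8 MHz = 6.8 MHz.
26.8 MHz mod fs = 12.2 MHz.
12.2 MHz > fs/2 = 7.3 MHz, folds to fs − 12.2 MHz = 2.4 MHz.
27.8 MHz mod fs = 13.2 MHz.
13.2 MHz > fs/2 = 7.3 MHz, folds to fs − 13.2 MHz = 1.4 MHz.
26.8 MHz and 31.6 MHz both map to 2.4 MHz.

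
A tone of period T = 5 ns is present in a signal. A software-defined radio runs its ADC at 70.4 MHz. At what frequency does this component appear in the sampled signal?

T = 5 ns → f = 1/T = 200 MHz.
200 MHz mod fs = 59.2 MHz.
59.2 MHz > fs/2 = 35.2 MHz, folds to fs − 59.2 MHz = 11.2 MHz.

11.2 MHz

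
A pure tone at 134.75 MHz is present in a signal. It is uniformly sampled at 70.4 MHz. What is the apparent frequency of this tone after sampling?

134.75 MHz mod fs = 64.35 MHz.
64.35 MHz > fs/2 = 35.2 MHz, folds to fs − 64.35 MHz = 6.05 MHz.

6.05 MHz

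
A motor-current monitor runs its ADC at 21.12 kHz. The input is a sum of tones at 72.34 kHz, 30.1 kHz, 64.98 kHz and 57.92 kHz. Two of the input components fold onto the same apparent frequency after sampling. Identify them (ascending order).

fs/2 = 10.56 kHz.
72.34 kHz mod fs = 8.98 kHz.
8.98 kHz ≤ fs/2 = 10.56 kHz, appears at 8.98 kHz.
30.1 kHz mod fs = 8.98 kHz.
8.98 kHz ≤ fs/2 = 10.56 kHz, appears at 8.98 kHz.
64.98 kHz mod fs = 1.62 kHz.
1.62 kHz ≤ fs/2 = 10.56 kHz, appears at 1.62 kHz.
57.92 kHz mod fs = 15.68 kHz.
15.68 kHz > fs/2 = 10.56 kHz, folds to fs − 15.68 kHz = 5.44 kHz.
30.1 kHz and 72.34 kHz both map to 8.98 kHz.

30.1 kHz, 72.34 kHz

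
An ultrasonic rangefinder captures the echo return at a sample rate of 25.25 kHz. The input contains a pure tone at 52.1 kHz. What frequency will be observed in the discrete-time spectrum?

1.6 kHz

52.1 kHz mod fs = 1.6 kHz.
1.6 kHz ≤ fs/2 = 12.625 kHz, appears at 1.6 kHz.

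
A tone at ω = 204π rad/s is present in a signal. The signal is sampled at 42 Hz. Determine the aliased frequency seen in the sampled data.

ω = 204π rad/s → f = ω/(2π) = 102 Hz.
102 Hz mod fs = 18 Hz.
18 Hz ≤ fs/2 = 21 Hz, appears at 18 Hz.

18 Hz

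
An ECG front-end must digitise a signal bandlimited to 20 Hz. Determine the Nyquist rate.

Nyquist rate = 2 × 20 Hz = 40 Hz.

40 Hz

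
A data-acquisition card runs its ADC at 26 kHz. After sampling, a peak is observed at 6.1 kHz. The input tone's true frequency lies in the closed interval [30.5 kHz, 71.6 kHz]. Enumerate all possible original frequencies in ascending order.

Frequencies that alias to 6.1 kHz are k·fs ± 6.1 kHz for integer k ≥ 0.
k=0: 6.1 kHz.
k=1: 19.9 kHz, 32.1 kHz.
k=2: 45.9 kHz, 58.1 kHz.
k=3: 71.9 kHz, 84.1 kHz.
Within [30.5 kHz, 71.6 kHz]: 32.1 kHz, 45.9 kHz, 58.1 kHz.

32.1 kHz, 45.9 kHz, 58.1 kHz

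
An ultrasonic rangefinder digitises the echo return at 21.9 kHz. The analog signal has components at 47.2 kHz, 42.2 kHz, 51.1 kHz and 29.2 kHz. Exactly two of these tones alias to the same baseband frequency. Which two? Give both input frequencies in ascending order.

fs/2 = 10.95 kHz.
47.2 kHz mod fs = 3.4 kHz.
3.4 kHz ≤ fs/2 = 10.95 kHz, appears at 3.4 kHz.
42.2 kHz mod fs = 20.3 kHz.
20.3 kHz > fs/2 = 10.95 kHz, folds to fs − 20.3 kHz = 1.6 kHz.
51.1 kHz mod fs = 7.3 kHz.
7.3 kHz ≤ fs/2 = 10.95 kHz, appears at 7.3 kHz.
29.2 kHz mod fs = 7.3 kHz.
7.3 kHz ≤ fs/2 = 10.95 kHz, appears at 7.3 kHz.
29.2 kHz and 51.1 kHz both map to 7.3 kHz.

29.2 kHz, 51.1 kHz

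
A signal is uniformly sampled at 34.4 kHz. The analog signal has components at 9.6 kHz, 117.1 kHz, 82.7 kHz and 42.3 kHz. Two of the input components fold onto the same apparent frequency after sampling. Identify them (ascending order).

82.7 kHz, 117.1 kHz

fs/2 = 17.2 kHz.
9.6 kHz ≤ fs/2 = 17.2 kHz, passes unchanged.
117.1 kHz mod fs = 13.9 kHz.
13.9 kHz ≤ fs/2 = 17.2 kHz, appears at 13.9 kHz.
82.7 kHz mod fs = 13.9 kHz.
13.9 kHz ≤ fs/2 = 17.2 kHz, appears at 13.9 kHz.
42.3 kHz mod fs = 7.9 kHz.
7.9 kHz ≤ fs/2 = 17.2 kHz, appears at 7.9 kHz.
82.7 kHz and 117.1 kHz both map to 13.9 kHz.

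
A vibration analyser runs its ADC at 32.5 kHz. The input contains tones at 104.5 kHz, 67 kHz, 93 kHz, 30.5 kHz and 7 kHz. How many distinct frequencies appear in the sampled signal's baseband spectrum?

3

fs/2 = 16.25 kHz.
104.5 kHz mod fs = 7 kHz.
7 kHz ≤ fs/2 = 16.25 kHz, appears at 7 kHz.
67 kHz mod fs = 2 kHz.
2 kHz ≤ fs/2 = 16.25 kHz, appears at 2 kHz.
93 kHz mod fs = 28 kHz.
28 kHz > fs/2 = 16.25 kHz, folds to fs − 28 kHz = 4.5 kHz.
30.5 kHz > fs/2 = 16.25 kHz, folds to fs − 30.5 kHz = 2 kHz.
7 kHz ≤ fs/2 = 16.25 kHz, passes unchanged.
Distinct values: {2 kHz, 4.5 kHz, 7 kHz} → 3.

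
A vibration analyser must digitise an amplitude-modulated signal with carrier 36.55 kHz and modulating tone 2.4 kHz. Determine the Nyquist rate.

AM sidebands sit at fc ± fm = 34.15 kHz and 38.95 kHz.
Highest-frequency component: 38.95 kHz.
Nyquist rate = 2 × 38.95 kHz = 77.9 kHz.

77.9 kHz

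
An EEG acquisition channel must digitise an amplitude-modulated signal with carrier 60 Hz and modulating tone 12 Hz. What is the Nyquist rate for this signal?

AM sidebands sit at fc ± fm = 48 Hz and 72 Hz.
Highest-frequency component: 72 Hz.
Nyquist rate = 2 × 72 Hz = 144 Hz.

144 Hz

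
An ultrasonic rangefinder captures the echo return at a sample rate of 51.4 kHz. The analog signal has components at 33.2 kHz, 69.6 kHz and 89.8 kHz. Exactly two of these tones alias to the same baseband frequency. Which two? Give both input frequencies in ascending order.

33.2 kHz, 69.6 kHz

fs/2 = 25.7 kHz.
33.2 kHz > fs/2 = 25.7 kHz, folds to fs − 33.2 kHz = 18.2 kHz.
69.6 kHz mod fs = 18.2 kHz.
18.2 kHz ≤ fs/2 = 25.7 kHz, appears at 18.2 kHz.
89.8 kHz mod fs = 38.4 kHz.
38.4 kHz > fs/2 = 25.7 kHz, folds to fs − 38.4 kHz = 13 kHz.
33.2 kHz and 69.6 kHz both map to 18.2 kHz.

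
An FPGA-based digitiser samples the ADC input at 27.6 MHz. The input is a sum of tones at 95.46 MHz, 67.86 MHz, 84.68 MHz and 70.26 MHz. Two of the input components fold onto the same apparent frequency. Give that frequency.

fs/2 = 13.8 MHz.
95.46 MHz mod fs = 12.66 MHz.
12.66 MHz ≤ fs/2 = 13.8 MHz, appears at 12.66 MHz.
67.86 MHz mod fs = 12.66 MHz.
12.66 MHz ≤ fs/2 = 13.8 MHz, appears at 12.66 MHz.
84.68 MHz mod fs = 1.88 MHz.
1.88 MHz ≤ fs/2 = 13.8 MHz, appears at 1.88 MHz.
70.26 MHz mod fs = 15.06 MHz.
15.06 MHz > fs/2 = 13.8 MHz, folds to fs − 15.06 MHz = 12.54 MHz.
67.86 MHz and 95.46 MHz both map to 12.66 MHz.

12.66 MHz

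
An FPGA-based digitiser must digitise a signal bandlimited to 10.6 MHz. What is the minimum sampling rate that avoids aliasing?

Nyquist rate = 2 × 10.6 MHz = 21.2 MHz.

21.2 MHz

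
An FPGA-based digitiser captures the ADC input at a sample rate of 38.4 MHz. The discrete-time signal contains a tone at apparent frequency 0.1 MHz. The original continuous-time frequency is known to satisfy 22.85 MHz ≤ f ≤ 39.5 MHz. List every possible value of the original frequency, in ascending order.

38.3 MHz, 38.5 MHz

Frequencies that alias to 0.1 MHz are k·fs ± 0.1 MHz for integer k ≥ 0.
k=0: 0.1 MHz.
k=1: 38.3 MHz, 38.5 MHz.
k=2: 76.7 MHz, 76.9 MHz.
Within [22.85 MHz, 39.5 MHz]: 38.3 MHz, 38.5 MHz.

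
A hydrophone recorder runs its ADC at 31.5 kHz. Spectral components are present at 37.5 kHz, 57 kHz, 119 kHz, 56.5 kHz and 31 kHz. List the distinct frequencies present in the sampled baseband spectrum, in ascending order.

0.5 kHz, 6 kHz, 6.5 kHz, 7 kHz

fs/2 = 15.75 kHz.
37.5 kHz mod fs = 6 kHz.
6 kHz ≤ fs/2 = 15.75 kHz, appears at 6 kHz.
57 kHz mod fs = 25.5 kHz.
25.5 kHz > fs/2 = 15.75 kHz, folds to fs − 25.5 kHz = 6 kHz.
119 kHz mod fs = 24.5 kHz.
24.5 kHz > fs/2 = 15.75 kHz, folds to fs − 24.5 kHz = 7 kHz.
56.5 kHz mod fs = 25 kHz.
25 kHz > fs/2 = 15.75 kHz, folds to fs − 25 kHz = 6.5 kHz.
31 kHz > fs/2 = 15.75 kHz, folds to fs − 31 kHz = 0.5 kHz.
Distinct values: {0.5 kHz, 6 kHz, 6.5 kHz, 7 kHz}.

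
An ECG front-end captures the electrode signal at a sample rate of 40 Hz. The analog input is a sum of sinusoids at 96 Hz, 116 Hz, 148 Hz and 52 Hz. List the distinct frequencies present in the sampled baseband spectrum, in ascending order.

fs/2 = 20 Hz.
96 Hz mod fs = 16 Hz.
16 Hz ≤ fs/2 = 20 Hz, appears at 16 Hz.
116 Hz mod fs = 36 Hz.
36 Hz > fs/2 = 20 Hz, folds to fs − 36 Hz = 4 Hz.
148 Hz mod fs = 28 Hz.
28 Hz > fs/2 = 20 Hz, folds to fs − 28 Hz = 12 Hz.
52 Hz mod fs = 12 Hz.
12 Hz ≤ fs/2 = 20 Hz, appears at 12 Hz.
Distinct values: {4 Hz, 12 Hz, 16 Hz}.

4 Hz, 12 Hz, 16 Hz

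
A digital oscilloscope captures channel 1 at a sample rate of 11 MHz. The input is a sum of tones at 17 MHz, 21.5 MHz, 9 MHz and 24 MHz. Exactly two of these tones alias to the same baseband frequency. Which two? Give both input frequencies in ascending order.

9 MHz, 24 MHz

fs/2 = 5.5 MHz.
17 MHz mod fs = 6 MHz.
6 MHz > fs/2 = 5.5 MHz, folds to fs − 6 MHz = 5 MHz.
21.5 MHz mod fs = 10.5 MHz.
10.5 MHz > fs/2 = 5.5 MHz, folds to fs − 10.5 MHz = 0.5 MHz.
9 MHz > fs/2 = 5.5 MHz, folds to fs − 9 MHz = 2 MHz.
24 MHz mod fs = 2 MHz.
2 MHz ≤ fs/2 = 5.5 MHz, appears at 2 MHz.
9 MHz and 24 MHz both map to 2 MHz.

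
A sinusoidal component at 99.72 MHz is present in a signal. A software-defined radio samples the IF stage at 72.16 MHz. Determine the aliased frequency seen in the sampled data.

99.72 MHz mod fs = 27.56 MHz.
27.56 MHz ≤ fs/2 = 36.08 MHz, appears at 27.56 MHz.

27.56 MHz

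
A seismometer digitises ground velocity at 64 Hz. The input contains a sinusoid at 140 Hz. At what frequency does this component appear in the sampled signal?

12 Hz

140 Hz mod fs = 12 Hz.
12 Hz ≤ fs/2 = 32 Hz, appears at 12 Hz.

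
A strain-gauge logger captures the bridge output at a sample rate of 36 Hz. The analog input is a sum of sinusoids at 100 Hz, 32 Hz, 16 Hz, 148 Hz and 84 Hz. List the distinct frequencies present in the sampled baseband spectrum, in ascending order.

4 Hz, 8 Hz, 12 Hz, 16 Hz

fs/2 = 18 Hz.
100 Hz mod fs = 28 Hz.
28 Hz > fs/2 = 18 Hz, folds to fs − 28 Hz = 8 Hz.
32 Hz > fs/2 = 18 Hz, folds to fs − 32 Hz = 4 Hz.
16 Hz ≤ fs/2 = 18 Hz, passes unchanged.
148 Hz mod fs = 4 Hz.
4 Hz ≤ fs/2 = 18 Hz, appears at 4 Hz.
84 Hz mod fs = 12 Hz.
12 Hz ≤ fs/2 = 18 Hz, appears at 12 Hz.
Distinct values: {4 Hz, 8 Hz, 12 Hz, 16 Hz}.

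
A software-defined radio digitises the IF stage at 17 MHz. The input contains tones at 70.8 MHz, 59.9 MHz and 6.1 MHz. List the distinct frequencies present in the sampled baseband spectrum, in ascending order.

2.8 MHz, 6.1 MHz, 8.1 MHz

fs/2 = 8.5 MHz.
70.8 MHz mod fs = 2.8 MHz.
2.8 MHz ≤ fs/2 = 8.5 MHz, appears at 2.8 MHz.
59.9 MHz mod fs = 8.9 MHz.
8.9 MHz > fs/2 = 8.5 MHz, folds to fs − 8.9 MHz = 8.1 MHz.
6.1 MHz ≤ fs/2 = 8.5 MHz, passes unchanged.
Distinct values: {2.8 MHz, 6.1 MHz, 8.1 MHz}.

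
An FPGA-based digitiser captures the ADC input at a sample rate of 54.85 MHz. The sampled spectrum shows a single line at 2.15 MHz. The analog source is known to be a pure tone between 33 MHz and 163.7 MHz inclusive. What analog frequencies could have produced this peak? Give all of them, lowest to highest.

52.7 MHz, 57 MHz, 107.55 MHz, 111.85 MHz, 162.4 MHz

Frequencies that alias to 2.15 MHz are k·fs ± 2.15 MHz for integer k ≥ 0.
k=0: 2.15 MHz.
k=1: 52.7 MHz, 57 MHz.
k=2: 107.55 MHz, 111.85 MHz.
k=3: 162.4 MHz, 166.7 MHz.
k=4: 217.25 MHz, 221.55 MHz.
Within [33 MHz, 163.7 MHz]: 52.7 MHz, 57 MHz, 107.55 MHz, 111.85 MHz, 162.4 MHz.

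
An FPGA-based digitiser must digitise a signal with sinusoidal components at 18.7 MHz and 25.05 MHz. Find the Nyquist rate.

50.1 MHz

Highest-frequency component: 25.05 MHz.
Nyquist rate = 2 × 25.05 MHz = 50.1 MHz.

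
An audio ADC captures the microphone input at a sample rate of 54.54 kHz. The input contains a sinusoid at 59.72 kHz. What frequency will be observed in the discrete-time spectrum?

5.18 kHz

59.72 kHz mod fs = 5.18 kHz.
5.18 kHz ≤ fs/2 = 27.27 kHz, appears at 5.18 kHz.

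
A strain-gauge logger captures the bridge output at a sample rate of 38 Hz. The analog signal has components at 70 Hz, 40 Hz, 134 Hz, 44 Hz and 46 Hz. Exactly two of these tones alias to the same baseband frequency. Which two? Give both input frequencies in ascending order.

44 Hz, 70 Hz

fs/2 = 19 Hz.
70 Hz mod fs = 32 Hz.
32 Hz > fs/2 = 19 Hz, folds to fs − 32 Hz = 6 Hz.
40 Hz mod fs = 2 Hz.
2 Hz ≤ fs/2 = 19 Hz, appears at 2 Hz.
134 Hz mod fs = 20 Hz.
20 Hz > fs/2 = 19 Hz, folds to fs − 20 Hz = 18 Hz.
44 Hz mod fs = 6 Hz.
6 Hz ≤ fs/2 = 19 Hz, appears at 6 Hz.
46 Hz mod fs = 8 Hz.
8 Hz ≤ fs/2 = 19 Hz, appears at 8 Hz.
44 Hz and 70 Hz both map to 6 Hz.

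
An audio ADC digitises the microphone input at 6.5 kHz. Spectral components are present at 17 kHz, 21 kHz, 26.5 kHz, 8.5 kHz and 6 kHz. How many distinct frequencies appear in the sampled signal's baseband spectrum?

4

fs/2 = 3.25 kHz.
17 kHz mod fs = 4 kHz.
4 kHz > fs/2 = 3.25 kHz, folds to fs − 4 kHz = 2.5 kHz.
21 kHz mod fs = 1.5 kHz.
1.5 kHz ≤ fs/2 = 3.25 kHz, appears at 1.5 kHz.
26.5 kHz mod fs = 0.5 kHz.
0.5 kHz ≤ fs/2 = 3.25 kHz, appears at 0.5 kHz.
8.5 kHz mod fs = 2 kHz.
2 kHz ≤ fs/2 = 3.25 kHz, appears at 2 kHz.
6 kHz > fs/2 = 3.25 kHz, folds to fs − 6 kHz = 0.5 kHz.
Distinct values: {0.5 kHz, 1.5 kHz, 2 kHz, 2.5 kHz} → 4.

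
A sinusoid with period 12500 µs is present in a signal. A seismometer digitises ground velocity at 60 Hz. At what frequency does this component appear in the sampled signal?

T = 12500 µs → f = 1/T = 80 Hz.
80 Hz mod fs = 20 Hz.
20 Hz ≤ fs/2 = 30 Hz, appears at 20 Hz.

20 Hz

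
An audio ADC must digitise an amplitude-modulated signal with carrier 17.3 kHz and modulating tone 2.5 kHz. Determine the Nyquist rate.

39.6 kHz

AM sidebands sit at fc ± fm = 14.8 kHz and 19.8 kHz.
Highest-frequency component: 19.8 kHz.
Nyquist rate = 2 × 19.8 kHz = 39.6 kHz.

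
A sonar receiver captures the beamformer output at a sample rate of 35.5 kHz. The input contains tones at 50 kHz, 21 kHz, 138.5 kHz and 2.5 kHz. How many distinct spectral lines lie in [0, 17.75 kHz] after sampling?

fs/2 = 17.75 kHz.
50 kHz mod fs = 14.5 kHz.
14.5 kHz ≤ fs/2 = 17.75 kHz, appears at 14.5 kHz.
21 kHz > fs/2 = 17.75 kHz, folds to fs − 21 kHz = 14.5 kHz.
138.5 kHz mod fs = 32 kHz.
32 kHz > fs/2 = 17.75 kHz, folds to fs − 32 kHz = 3.5 kHz.
2.5 kHz ≤ fs/2 = 17.75 kHz, passes unchanged.
Distinct values: {2.5 kHz, 3.5 kHz, 14.5 kHz} → 3.

3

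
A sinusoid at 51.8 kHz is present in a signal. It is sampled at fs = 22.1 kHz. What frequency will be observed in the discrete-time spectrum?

51.8 kHz mod fs = 7.6 kHz.
7.6 kHz ≤ fs/2 = 11.05 kHz, appears at 7.6 kHz.

7.6 kHz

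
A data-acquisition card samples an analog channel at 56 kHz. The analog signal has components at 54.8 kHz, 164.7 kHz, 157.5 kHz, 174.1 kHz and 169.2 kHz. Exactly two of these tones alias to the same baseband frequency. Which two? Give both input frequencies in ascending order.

fs/2 = 28 kHz.
54.8 kHz > fs/2 = 28 kHz, folds to fs − 54.8 kHz = 1.2 kHz.
164.7 kHz mod fs = 52.7 kHz.
52.7 kHz > fs/2 = 28 kHz, folds to fs − 52.7 kHz = 3.3 kHz.
157.5 kHz mod fs = 45.5 kHz.
45.5 kHz > fs/2 = 28 kHz, folds to fs − 45.5 kHz = 10.5 kHz.
174.1 kHz mod fs = 6.1 kHz.
6.1 kHz ≤ fs/2 = 28 kHz, appears at 6.1 kHz.
169.2 kHz mod fs = 1.2 kHz.
1.2 kHz ≤ fs/2 = 28 kHz, appears at 1.2 kHz.
54.8 kHz and 169.2 kHz both map to 1.2 kHz.

54.8 kHz, 169.2 kHz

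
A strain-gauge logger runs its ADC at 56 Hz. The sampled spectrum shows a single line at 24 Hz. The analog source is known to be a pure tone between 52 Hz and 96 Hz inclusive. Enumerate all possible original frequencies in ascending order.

80 Hz, 88 Hz

Frequencies that alias to 24 Hz are k·fs ± 24 Hz for integer k ≥ 0.
k=0: 24 Hz.
k=1: 32 Hz, 80 Hz.
k=2: 88 Hz, 136 Hz.
k=3: 144 Hz, 192 Hz.
Within [52 Hz, 96 Hz]: 80 Hz, 88 Hz.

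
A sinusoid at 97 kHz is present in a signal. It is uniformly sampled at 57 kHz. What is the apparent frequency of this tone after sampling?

17 kHz

97 kHz mod fs = 40 kHz.
40 kHz > fs/2 = 28.5 kHz, folds to fs − 40 kHz = 17 kHz.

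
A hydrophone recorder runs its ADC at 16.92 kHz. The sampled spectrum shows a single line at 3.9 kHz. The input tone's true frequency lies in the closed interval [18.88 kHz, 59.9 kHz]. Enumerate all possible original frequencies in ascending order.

Frequencies that alias to 3.9 kHz are k·fs ± 3.9 kHz for integer k ≥ 0.
k=0: 3.9 kHz.
k=1: 13.02 kHz, 20.82 kHz.
k=2: 29.94 kHz, 37.74 kHz.
k=3: 46.86 kHz, 54.66 kHz.
k=4: 63.78 kHz, 71.58 kHz.
Within [18.88 kHz, 59.9 kHz]: 20.82 kHz, 29.94 kHz, 37.74 kHz, 46.86 kHz, 54.66 kHz.

20.82 kHz, 29.94 kHz, 37.74 kHz, 46.86 kHz, 54.66 kHz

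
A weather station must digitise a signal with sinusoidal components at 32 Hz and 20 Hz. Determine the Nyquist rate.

64 Hz

Highest-frequency component: 32 Hz.
Nyquist rate = 2 × 32 Hz = 64 Hz.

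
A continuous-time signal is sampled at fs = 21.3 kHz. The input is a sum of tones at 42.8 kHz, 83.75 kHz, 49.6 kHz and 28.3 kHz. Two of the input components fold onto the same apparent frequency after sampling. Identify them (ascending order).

28.3 kHz, 49.6 kHz

fs/2 = 10.65 kHz.
42.8 kHz mod fs = 0.2 kHz.
0.2 kHz ≤ fs/2 = 10.65 kHz, appears at 0.2 kHz.
83.75 kHz mod fs = 19.85 kHz.
19.85 kHz > fs/2 = 10.65 kHz, folds to fs − 19.85 kHz = 1.45 kHz.
49.6 kHz mod fs = 7 kHz.
7 kHz ≤ fs/2 = 10.65 kHz, appears at 7 kHz.
28.3 kHz mod fs = 7 kHz.
7 kHz ≤ fs/2 = 10.65 kHz, appears at 7 kHz.
28.3 kHz and 49.6 kHz both map to 7 kHz.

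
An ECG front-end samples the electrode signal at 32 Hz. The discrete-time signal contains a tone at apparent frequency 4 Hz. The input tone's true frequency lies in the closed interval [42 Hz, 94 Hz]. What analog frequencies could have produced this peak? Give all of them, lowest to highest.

Frequencies that alias to 4 Hz are k·fs ± 4 Hz for integer k ≥ 0.
k=0: 4 Hz.
k=1: 28 Hz, 36 Hz.
k=2: 60 Hz, 68 Hz.
k=3: 92 Hz, 100 Hz.
k=4: 124 Hz, 132 Hz.
Within [42 Hz, 94 Hz]: 60 Hz, 68 Hz, 92 Hz.

60 Hz, 68 Hz, 92 Hz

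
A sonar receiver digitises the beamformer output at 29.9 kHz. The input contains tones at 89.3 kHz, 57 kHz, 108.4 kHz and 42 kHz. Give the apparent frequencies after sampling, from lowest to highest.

0.4 kHz, 2.8 kHz, 11.2 kHz, 12.1 kHz

fs/2 = 14.95 kHz.
89.3 kHz mod fs = 29.5 kHz.
29.5 kHz > fs/2 = 14.95 kHz, folds to fs − 29.5 kHz = 0.4 kHz.
57 kHz mod fs = 27.1 kHz.
27.1 kHz > fs/2 = 14.95 kHz, folds to fs − 27.1 kHz = 2.8 kHz.
108.4 kHz mod fs = 18.7 kHz.
18.7 kHz > fs/2 = 14.95 kHz, folds to fs − 18.7 kHz = 11.2 kHz.
42 kHz mod fs = 12.1 kHz.
12.1 kHz ≤ fs/2 = 14.95 kHz, appears at 12.1 kHz.
Distinct values: {0.4 kHz, 2.8 kHz, 11.2 kHz, 12.1 kHz}.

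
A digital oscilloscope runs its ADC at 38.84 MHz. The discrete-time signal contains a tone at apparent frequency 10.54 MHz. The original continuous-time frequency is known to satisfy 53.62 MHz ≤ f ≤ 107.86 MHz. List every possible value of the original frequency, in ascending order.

67.14 MHz, 88.22 MHz, 105.98 MHz

Frequencies that alias to 10.54 MHz are k·fs ± 10.54 MHz for integer k ≥ 0.
k=0: 10.54 MHz.
k=1: 28.3 MHz, 49.38 MHz.
k=2: 67.14 MHz, 88.22 MHz.
k=3: 105.98 MHz, 127.06 MHz.
k=4: 144.82 MHz, 165.9 MHz.
Within [53.62 MHz, 107.86 MHz]: 67.14 MHz, 88.22 MHz, 105.98 MHz.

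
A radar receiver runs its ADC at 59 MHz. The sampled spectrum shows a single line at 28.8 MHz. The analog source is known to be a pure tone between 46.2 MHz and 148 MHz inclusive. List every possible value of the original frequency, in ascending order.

87.8 MHz, 89.2 MHz, 146.8 MHz

Frequencies that alias to 28.8 MHz are k·fs ± 28.8 MHz for integer k ≥ 0.
k=0: 28.8 MHz.
k=1: 30.2 MHz, 87.8 MHz.
k=2: 89.2 MHz, 146.8 MHz.
k=3: 148.2 MHz, 205.8 MHz.
Within [46.2 MHz, 148 MHz]: 87.8 MHz, 89.2 MHz, 146.8 MHz.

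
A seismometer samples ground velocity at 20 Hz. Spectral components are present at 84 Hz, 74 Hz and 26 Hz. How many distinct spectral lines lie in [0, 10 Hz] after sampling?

2

fs/2 = 10 Hz.
84 Hz mod fs = 4 Hz.
4 Hz ≤ fs/2 = 10 Hz, appears at 4 Hz.
74 Hz mod fs = 14 Hz.
14 Hz > fs/2 = 10 Hz, folds to fs − 14 Hz = 6 Hz.
26 Hz mod fs = 6 Hz.
6 Hz ≤ fs/2 = 10 Hz, appears at 6 Hz.
Distinct values: {4 Hz, 6 Hz} → 2.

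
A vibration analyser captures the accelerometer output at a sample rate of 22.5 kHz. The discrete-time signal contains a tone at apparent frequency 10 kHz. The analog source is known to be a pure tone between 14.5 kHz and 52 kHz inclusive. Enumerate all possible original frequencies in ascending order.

32.5 kHz, 35 kHz

Frequencies that alias to 10 kHz are k·fs ± 10 kHz for integer k ≥ 0.
k=0: 10 kHz.
k=1: 12.5 kHz, 32.5 kHz.
k=2: 35 kHz, 55 kHz.
k=3: 57.5 kHz, 77.5 kHz.
Within [14.5 kHz, 52 kHz]: 32.5 kHz, 35 kHz.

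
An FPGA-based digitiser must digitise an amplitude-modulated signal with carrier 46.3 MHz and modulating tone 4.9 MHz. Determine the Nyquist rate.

102.4 MHz

AM sidebands sit at fc ± fm = 41.4 MHz and 51.2 MHz.
Highest-frequency component: 51.2 MHz.
Nyquist rate = 2 × 51.2 MHz = 102.4 MHz.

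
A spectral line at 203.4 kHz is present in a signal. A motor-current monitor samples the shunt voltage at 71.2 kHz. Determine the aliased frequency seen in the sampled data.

10.2 kHz

203.4 kHz mod fs = 61 kHz.
61 kHz > fs/2 = 35.6 kHz, folds to fs − 61 kHz = 10.2 kHz.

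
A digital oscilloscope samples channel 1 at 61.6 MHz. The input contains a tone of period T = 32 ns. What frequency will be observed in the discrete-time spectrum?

T = 32 ns → f = 1/T = 31.25 MHz.
31.25 MHz > fs/2 = 30.8 MHz, folds to fs − 31.25 MHz = 30.35 MHz.

30.35 MHz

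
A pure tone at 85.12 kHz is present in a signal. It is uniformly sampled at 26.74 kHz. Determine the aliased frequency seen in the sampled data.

4.9 kHz

85.12 kHz mod fs = 4.9 kHz.
4.9 kHz ≤ fs/2 = 13.37 kHz, appears at 4.9 kHz.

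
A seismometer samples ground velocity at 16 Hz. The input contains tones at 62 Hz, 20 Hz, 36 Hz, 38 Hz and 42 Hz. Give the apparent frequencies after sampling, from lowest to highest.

fs/2 = 8 Hz.
62 Hz mod fs = 14 Hz.
14 Hz > fs/2 = 8 Hz, folds to fs − 14 Hz = 2 Hz.
20 Hz mod fs = 4 Hz.
4 Hz ≤ fs/2 = 8 Hz, appears at 4 Hz.
36 Hz mod fs = 4 Hz.
4 Hz ≤ fs/2 = 8 Hz, appears at 4 Hz.
38 Hz mod fs = 6 Hz.
6 Hz ≤ fs/2 = 8 Hz, appears at 6 Hz.
42 Hz mod fs = 10 Hz.
10 Hz > fs/2 = 8 Hz, folds to fs − 10 Hz = 6 Hz.
Distinct values: {2 Hz, 4 Hz, 6 Hz}.

2 Hz, 4 Hz, 6 Hz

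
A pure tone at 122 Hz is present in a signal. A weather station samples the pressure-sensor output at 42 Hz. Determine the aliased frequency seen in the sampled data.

122 Hz mod fs = 38 Hz.
38 Hz > fs/2 = 21 Hz, folds to fs − 38 Hz = 4 Hz.

4 Hz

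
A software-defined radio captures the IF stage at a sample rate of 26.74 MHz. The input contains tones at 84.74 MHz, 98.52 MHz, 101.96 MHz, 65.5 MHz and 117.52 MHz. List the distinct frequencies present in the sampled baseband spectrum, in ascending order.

fs/2 = 13.37 MHz.
84.74 MHz mod fs = 4.52 MHz.
4.52 MHz ≤ fs/2 = 13.37 MHz, appears at 4.52 MHz.
98.52 MHz mod fs = 18.3 MHz.
18.3 MHz > fs/2 = 13.37 MHz, folds to fs − 18.3 MHz = 8.44 MHz.
101.96 MHz mod fs = 21.74 MHz.
21.74 MHz > fs/2 = 13.37 MHz, folds to fs − 21.74 MHz = 5 MHz.
65.5 MHz mod fs = 12.02 MHz.
12.02 MHz ≤ fs/2 = 13.37 MHz, appears at 12.02 MHz.
117.52 MHz mod fs = 10.56 MHz.
10.56 MHz ≤ fs/2 = 13.37 MHz, appears at 10.56 MHz.
Distinct values: {4.52 MHz, 5 MHz, 8.44 MHz, 10.56 MHz, 12.02 MHz}.

4.52 MHz, 5 MHz, 8.44 MHz, 10.56 MHz, 12.02 MHz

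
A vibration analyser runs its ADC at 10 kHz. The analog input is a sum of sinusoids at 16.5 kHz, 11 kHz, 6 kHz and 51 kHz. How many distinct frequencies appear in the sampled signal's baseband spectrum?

fs/2 = 5 kHz.
16.5 kHz mod fs = 6.5 kHz.
6.5 kHz > fs/2 = 5 kHz, folds to fs − 6.5 kHz = 3.5 kHz.
11 kHz mod fs = 1 kHz.
1 kHz ≤ fs/2 = 5 kHz, appears at 1 kHz.
6 kHz > fs/2 = 5 kHz, folds to fs − 6 kHz = 4 kHz.
51 kHz mod fs = 1 kHz.
1 kHz ≤ fs/2 = 5 kHz, appears at 1 kHz.
Distinct values: {1 kHz, 3.5 kHz, 4 kHz} → 3.

3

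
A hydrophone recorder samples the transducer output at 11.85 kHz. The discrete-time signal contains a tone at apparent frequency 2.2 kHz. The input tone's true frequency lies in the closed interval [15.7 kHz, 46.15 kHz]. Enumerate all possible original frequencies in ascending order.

Frequencies that alias to 2.2 kHz are k·fs ± 2.2 kHz for integer k ≥ 0.
k=0: 2.2 kHz.
k=1: 9.65 kHz, 14.05 kHz.
k=2: 21.5 kHz, 25.9 kHz.
k=3: 33.35 kHz, 37.75 kHz.
k=4: 45.2 kHz, 49.6 kHz.
k=5: 57.05 kHz, 61.45 kHz.
Within [15.7 kHz, 46.15 kHz]: 21.5 kHz, 25.9 kHz, 33.35 kHz, 37.75 kHz, 45.2 kHz.

21.5 kHz, 25.9 kHz, 33.35 kHz, 37.75 kHz, 45.2 kHz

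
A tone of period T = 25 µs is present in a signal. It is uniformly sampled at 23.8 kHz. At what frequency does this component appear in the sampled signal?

7.6 kHz

T = 25 µs → f = 1/T = 40 kHz.
40 kHz mod fs = 16.2 kHz.
16.2 kHz > fs/2 = 11.9 kHz, folds to fs − 16.2 kHz = 7.6 kHz.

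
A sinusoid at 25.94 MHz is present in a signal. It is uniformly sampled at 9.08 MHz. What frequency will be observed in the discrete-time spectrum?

25.94 MHz mod fs = 7.78 MHz.
7.78 MHz > fs/2 = 4.54 MHz, folds to fs − 7.78 MHz = 1.3 MHz.

1.3 MHz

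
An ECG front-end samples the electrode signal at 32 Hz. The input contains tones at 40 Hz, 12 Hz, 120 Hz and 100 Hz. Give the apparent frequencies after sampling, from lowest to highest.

fs/2 = 16 Hz.
40 Hz mod fs = 8 Hz.
8 Hz ≤ fs/2 = 16 Hz, appears at 8 Hz.
12 Hz ≤ fs/2 = 16 Hz, passes unchanged.
120 Hz mod fs = 24 Hz.
24 Hz > fs/2 = 16 Hz, folds to fs − 24 Hz = 8 Hz.
100 Hz mod fs = 4 Hz.
4 Hz ≤ fs/2 = 16 Hz, appears at 4 Hz.
Distinct values: {4 Hz, 8 Hz, 12 Hz}.

4 Hz, 8 Hz, 12 Hz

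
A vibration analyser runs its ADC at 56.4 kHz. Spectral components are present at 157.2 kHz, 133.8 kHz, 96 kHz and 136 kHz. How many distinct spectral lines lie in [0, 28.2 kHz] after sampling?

4

fs/2 = 28.2 kHz.
157.2 kHz mod fs = 44.4 kHz.
44.4 kHz > fs/2 = 28.2 kHz, folds to fs − 44.4 kHz = 12 kHz.
133.8 kHz mod fs = 21 kHz.
21 kHz ≤ fs/2 = 28.2 kHz, appears at 21 kHz.
96 kHz mod fs = 39.6 kHz.
39.6 kHz > fs/2 = 28.2 kHz, folds to fs − 39.6 kHz = 16.8 kHz.
136 kHz mod fs = 23.2 kHz.
23.2 kHz ≤ fs/2 = 28.2 kHz, appears at 23.2 kHz.
Distinct values: {12 kHz, 16.8 kHz, 21 kHz, 23.2 kHz} → 4.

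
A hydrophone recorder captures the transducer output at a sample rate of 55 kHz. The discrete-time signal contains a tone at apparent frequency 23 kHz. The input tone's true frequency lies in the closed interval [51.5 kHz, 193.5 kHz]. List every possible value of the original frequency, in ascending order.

Frequencies that alias to 23 kHz are k·fs ± 23 kHz for integer k ≥ 0.
k=0: 23 kHz.
k=1: 32 kHz, 78 kHz.
k=2: 87 kHz, 133 kHz.
k=3: 142 kHz, 188 kHz.
k=4: 197 kHz, 243 kHz.
Within [51.5 kHz, 193.5 kHz]: 78 kHz, 87 kHz, 133 kHz, 142 kHz, 188 kHz.

78 kHz, 87 kHz, 133 kHz, 142 kHz, 188 kHz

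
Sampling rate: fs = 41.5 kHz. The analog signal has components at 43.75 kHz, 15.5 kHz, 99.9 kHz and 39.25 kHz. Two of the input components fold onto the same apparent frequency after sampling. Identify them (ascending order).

39.25 kHz, 43.75 kHz

fs/2 = 20.75 kHz.
43.75 kHz mod fs = 2.25 kHz.
2.25 kHz ≤ fs/2 = 20.75 kHz, appears at 2.25 kHz.
15.5 kHz ≤ fs/2 = 20.75 kHz, passes unchanged.
99.9 kHz mod fs = 16.9 kHz.
16.9 kHz ≤ fs/2 = 20.75 kHz, appears at 16.9 kHz.
39.25 kHz > fs/2 = 20.75 kHz, folds to fs − 39.25 kHz = 2.25 kHz.
39.25 kHz and 43.75 kHz both map to 2.25 kHz.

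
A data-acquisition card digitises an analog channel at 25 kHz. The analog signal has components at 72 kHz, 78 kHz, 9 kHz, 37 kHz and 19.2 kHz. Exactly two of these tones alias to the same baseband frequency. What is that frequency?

fs/2 = 12.5 kHz.
72 kHz mod fs = 22 kHz.
22 kHz > fs/2 = 12.5 kHz, folds to fs − 22 kHz = 3 kHz.
78 kHz mod fs = 3 kHz.
3 kHz ≤ fs/2 = 12.5 kHz, appears at 3 kHz.
9 kHz ≤ fs/2 = 12.5 kHz, passes unchanged.
37 kHz mod fs = 12 kHz.
12 kHz ≤ fs/2 = 12.5 kHz, appears at 12 kHz.
19.2 kHz > fs/2 = 12.5 kHz, folds to fs − 19.2 kHz = 5.8 kHz.
72 kHz and 78 kHz both map to 3 kHz.

3 kHz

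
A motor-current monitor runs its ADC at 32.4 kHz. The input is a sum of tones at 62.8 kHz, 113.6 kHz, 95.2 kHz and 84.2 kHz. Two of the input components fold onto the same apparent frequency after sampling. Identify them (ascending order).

62.8 kHz, 95.2 kHz

fs/2 = 16.2 kHz.
62.8 kHz mod fs = 30.4 kHz.
30.4 kHz > fs/2 = 16.2 kHz, folds to fs − 30.4 kHz = 2 kHz.
113.6 kHz mod fs = 16.4 kHz.
16.4 kHz > fs/2 = 16.2 kHz, folds to fs − 16.4 kHz = 16 kHz.
95.2 kHz mod fs = 30.4 kHz.
30.4 kHz > fs/2 = 16.2 kHz, folds to fs − 30.4 kHz = 2 kHz.
84.2 kHz mod fs = 19.4 kHz.
19.4 kHz > fs/2 = 16.2 kHz, folds to fs − 19.4 kHz = 13 kHz.
62.8 kHz and 95.2 kHz both map to 2 kHz.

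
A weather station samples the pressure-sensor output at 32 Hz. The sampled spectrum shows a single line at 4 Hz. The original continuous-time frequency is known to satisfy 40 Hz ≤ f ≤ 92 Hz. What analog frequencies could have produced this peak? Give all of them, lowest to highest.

Frequencies that alias to 4 Hz are k·fs ± 4 Hz for integer k ≥ 0.
k=0: 4 Hz.
k=1: 28 Hz, 36 Hz.
k=2: 60 Hz, 68 Hz.
k=3: 92 Hz, 100 Hz.
k=4: 124 Hz, 132 Hz.
Within [40 Hz, 92 Hz]: 60 Hz, 68 Hz, 92 Hz.

60 Hz, 68 Hz, 92 Hz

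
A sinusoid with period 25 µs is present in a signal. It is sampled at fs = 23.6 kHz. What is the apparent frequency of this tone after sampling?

7.2 kHz

T = 25 µs → f = 1/T = 40 kHz.
40 kHz mod fs = 16.4 kHz.
16.4 kHz > fs/2 = 11.8 kHz, folds to fs − 16.4 kHz = 7.2 kHz.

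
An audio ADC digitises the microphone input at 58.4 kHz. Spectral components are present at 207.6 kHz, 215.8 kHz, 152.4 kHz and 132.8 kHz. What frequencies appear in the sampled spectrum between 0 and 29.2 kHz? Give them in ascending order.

16 kHz, 17.8 kHz, 22.8 kHz, 26 kHz

fs/2 = 29.2 kHz.
207.6 kHz mod fs = 32.4 kHz.
32.4 kHz > fs/2 = 29.2 kHz, folds to fs − 32.4 kHz = 26 kHz.
215.8 kHz mod fs = 40.6 kHz.
40.6 kHz > fs/2 = 29.2 kHz, folds to fs − 40.6 kHz = 17.8 kHz.
152.4 kHz mod fs = 35.6 kHz.
35.6 kHz > fs/2 = 29.2 kHz, folds to fs − 35.6 kHz = 22.8 kHz.
132.8 kHz mod fs = 16 kHz.
16 kHz ≤ fs/2 = 29.2 kHz, appears at 16 kHz.
Distinct values: {16 kHz, 17.8 kHz, 22.8 kHz, 26 kHz}.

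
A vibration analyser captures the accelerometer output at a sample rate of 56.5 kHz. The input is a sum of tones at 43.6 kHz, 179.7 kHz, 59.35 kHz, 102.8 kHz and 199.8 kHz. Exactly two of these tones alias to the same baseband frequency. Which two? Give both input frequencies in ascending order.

fs/2 = 28.25 kHz.
43.6 kHz > fs/2 = 28.25 kHz, folds to fs − 43.6 kHz = 12.9 kHz.
179.7 kHz mod fs = 10.2 kHz.
10.2 kHz ≤ fs/2 = 28.25 kHz, appears at 10.2 kHz.
59.35 kHz mod fs = 2.85 kHz.
2.85 kHz ≤ fs/2 = 28.25 kHz, appears at 2.85 kHz.
102.8 kHz mod fs = 46.3 kHz.
46.3 kHz > fs/2 = 28.25 kHz, folds to fs − 46.3 kHz = 10.2 kHz.
199.8 kHz mod fs = 30.3 kHz.
30.3 kHz > fs/2 = 28.25 kHz, folds to fs − 30.3 kHz = 26.2 kHz.
102.8 kHz and 179.7 kHz both map to 10.2 kHz.

102.8 kHz, 179.7 kHz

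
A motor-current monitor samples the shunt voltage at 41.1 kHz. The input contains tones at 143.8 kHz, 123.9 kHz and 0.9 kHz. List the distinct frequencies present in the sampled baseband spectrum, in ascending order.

fs/2 = 20.55 kHz.
143.8 kHz mod fs = 20.5 kHz.
20.5 kHz ≤ fs/2 = 20.55 kHz, appears at 20.5 kHz.
123.9 kHz mod fs = 0.6 kHz.
0.6 kHz ≤ fs/2 = 20.55 kHz, appears at 0.6 kHz.
0.9 kHz ≤ fs/2 = 20.55 kHz, passes unchanged.
Distinct values: {0.6 kHz, 0.9 kHz, 20.5 kHz}.

0.6 kHz, 0.9 kHz, 20.5 kHz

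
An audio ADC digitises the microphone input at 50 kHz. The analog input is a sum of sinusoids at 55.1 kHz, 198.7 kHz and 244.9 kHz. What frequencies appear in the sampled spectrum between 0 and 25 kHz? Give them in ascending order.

fs/2 = 25 kHz.
55.1 kHz mod fs = 5.1 kHz.
5.1 kHz ≤ fs/2 = 25 kHz, appears at 5.1 kHz.
198.7 kHz mod fs = 48.7 kHz.
48.7 kHz > fs/2 = 25 kHz, folds to fs − 48.7 kHz = 1.3 kHz.
244.9 kHz mod fs = 44.9 kHz.
44.9 kHz > fs/2 = 25 kHz, folds to fs − 44.9 kHz = 5.1 kHz.
Distinct values: {1.3 kHz, 5.1 kHz}.

1.3 kHz, 5.1 kHz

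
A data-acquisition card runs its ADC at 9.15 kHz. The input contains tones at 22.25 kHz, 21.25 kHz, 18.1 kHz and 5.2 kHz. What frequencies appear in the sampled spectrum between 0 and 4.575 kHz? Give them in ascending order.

0.2 kHz, 2.95 kHz, 3.95 kHz

fs/2 = 4.575 kHz.
22.25 kHz mod fs = 3.95 kHz.
3.95 kHz ≤ fs/2 = 4.575 kHz, appears at 3.95 kHz.
21.25 kHz mod fs = 2.95 kHz.
2.95 kHz ≤ fs/2 = 4.575 kHz, appears at 2.95 kHz.
18.1 kHz mod fs = 8.95 kHz.
8.95 kHz > fs/2 = 4.575 kHz, folds to fs − 8.95 kHz = 0.2 kHz.
5.2 kHz > fs/2 = 4.575 kHz, folds to fs − 5.2 kHz = 3.95 kHz.
Distinct values: {0.2 kHz, 2.95 kHz, 3.95 kHz}.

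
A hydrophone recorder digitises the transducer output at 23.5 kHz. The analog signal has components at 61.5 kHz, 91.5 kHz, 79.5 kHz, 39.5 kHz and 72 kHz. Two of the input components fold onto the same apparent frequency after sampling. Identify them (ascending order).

fs/2 = 11.75 kHz.
61.5 kHz mod fs = 14.5 kHz.
14.5 kHz > fs/2 = 11.75 kHz, folds to fs − 14.5 kHz = 9 kHz.
91.5 kHz mod fs = 21 kHz.
21 kHz > fs/2 = 11.75 kHz, folds to fs − 21 kHz = 2.5 kHz.
79.5 kHz mod fs = 9 kHz.
9 kHz ≤ fs/2 = 11.75 kHz, appears at 9 kHz.
39.5 kHz mod fs = 16 kHz.
16 kHz > fs/2 = 11.75 kHz, folds to fs − 16 kHz = 7.5 kHz.
72 kHz mod fs = 1.5 kHz.
1.5 kHz ≤ fs/2 = 11.75 kHz, appears at 1.5 kHz.
61.5 kHz and 79.5 kHz both map to 9 kHz.

61.5 kHz, 79.5 kHz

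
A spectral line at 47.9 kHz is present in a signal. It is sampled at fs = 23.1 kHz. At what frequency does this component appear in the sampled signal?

47.9 kHz mod fs = 1.7 kHz.
1.7 kHz ≤ fs/2 = 11.55 kHz, appears at 1.7 kHz.

1.7 kHz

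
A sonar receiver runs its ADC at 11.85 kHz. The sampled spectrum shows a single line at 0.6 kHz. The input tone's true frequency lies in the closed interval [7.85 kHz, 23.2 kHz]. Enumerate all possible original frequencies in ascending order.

11.25 kHz, 12.45 kHz, 23.1 kHz

Frequencies that alias to 0.6 kHz are k·fs ± 0.6 kHz for integer k ≥ 0.
k=0: 0.6 kHz.
k=1: 11.25 kHz, 12.45 kHz.
k=2: 23.1 kHz, 24.3 kHz.
k=3: 34.95 kHz, 36.15 kHz.
Within [7.85 kHz, 23.2 kHz]: 11.25 kHz, 12.45 kHz, 23.1 kHz.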